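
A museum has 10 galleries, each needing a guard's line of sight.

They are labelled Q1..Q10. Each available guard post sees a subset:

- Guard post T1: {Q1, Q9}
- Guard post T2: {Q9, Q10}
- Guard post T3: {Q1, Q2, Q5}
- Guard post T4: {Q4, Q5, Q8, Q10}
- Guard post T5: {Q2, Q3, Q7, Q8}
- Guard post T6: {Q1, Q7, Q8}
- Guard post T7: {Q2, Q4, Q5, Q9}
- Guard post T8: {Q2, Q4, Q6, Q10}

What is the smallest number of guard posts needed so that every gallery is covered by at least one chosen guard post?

4

Take {T1, T3, T5, T8}. Their union is {Q1, Q2, Q3, Q4, Q5, Q6, Q7, Q8, Q9, Q10}, which is all 10 galleries.
No 3 of the 8 guard posts cover everything (all 56 combinations miss at least one gallery), so 4 is optimal.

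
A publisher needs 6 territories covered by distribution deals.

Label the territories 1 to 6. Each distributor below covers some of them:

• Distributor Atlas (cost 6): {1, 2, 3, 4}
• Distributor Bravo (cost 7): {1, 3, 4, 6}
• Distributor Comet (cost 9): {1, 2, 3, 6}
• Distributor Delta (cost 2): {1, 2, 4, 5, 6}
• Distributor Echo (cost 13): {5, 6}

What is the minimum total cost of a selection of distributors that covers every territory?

8

Atlas, Delta together cover every territory (Atlas ∪ Delta = {1, 2, 3, 4, 5, 6}); total cost 6 + 2 = 8.
No covering selection has total cost below 8.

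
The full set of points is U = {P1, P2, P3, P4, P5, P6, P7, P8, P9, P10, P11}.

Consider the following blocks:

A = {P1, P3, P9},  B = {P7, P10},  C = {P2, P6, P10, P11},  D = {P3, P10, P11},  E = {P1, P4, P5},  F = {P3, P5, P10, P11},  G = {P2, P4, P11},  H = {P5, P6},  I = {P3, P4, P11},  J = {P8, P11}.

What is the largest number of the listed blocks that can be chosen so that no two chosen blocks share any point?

A, B, H, J are pairwise disjoint (A={P1,P3,P9}; B={P7,P10}; H={P5,P6}; J={P8,P11}).
Every remaining block overlaps one of these, and no 5 of the listed blocks are pairwise disjoint, so 4 is the maximum.

4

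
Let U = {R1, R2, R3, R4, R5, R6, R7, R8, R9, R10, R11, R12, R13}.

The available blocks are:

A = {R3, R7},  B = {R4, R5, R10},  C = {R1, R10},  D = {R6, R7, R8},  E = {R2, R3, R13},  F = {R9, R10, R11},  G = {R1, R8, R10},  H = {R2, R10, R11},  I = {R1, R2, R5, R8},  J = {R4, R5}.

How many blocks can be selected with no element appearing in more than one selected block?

4

C, D, E, J are pairwise disjoint (C={R1,R10}; D={R6,R7,R8}; E={R2,R3,R13}; J={R4,R5}).
Every remaining block overlaps one of these, and no 5 of the listed blocks are pairwise disjoint, so 4 is the maximum.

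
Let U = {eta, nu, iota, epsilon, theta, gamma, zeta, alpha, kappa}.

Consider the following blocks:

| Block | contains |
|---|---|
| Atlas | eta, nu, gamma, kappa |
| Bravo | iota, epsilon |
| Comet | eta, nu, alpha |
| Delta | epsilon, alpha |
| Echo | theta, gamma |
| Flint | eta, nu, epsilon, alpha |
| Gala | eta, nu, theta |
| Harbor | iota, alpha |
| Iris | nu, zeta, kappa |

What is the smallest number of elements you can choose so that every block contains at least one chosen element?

Take H = {epsilon, theta, alpha, kappa}. Each listed block contains at least one of these, so H is a hitting set of size 4.
No choice of 3 elements meets every block, so 4 is the minimum.

4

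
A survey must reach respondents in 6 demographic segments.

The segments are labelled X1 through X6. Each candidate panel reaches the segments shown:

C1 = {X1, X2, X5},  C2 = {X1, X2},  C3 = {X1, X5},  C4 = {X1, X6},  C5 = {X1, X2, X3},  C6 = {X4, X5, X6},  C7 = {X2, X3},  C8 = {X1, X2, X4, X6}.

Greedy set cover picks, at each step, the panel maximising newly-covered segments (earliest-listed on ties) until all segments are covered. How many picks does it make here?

Greedy: pick C8 (covers 4 new) → pick C1 (covers 1 new) → pick C5 (covers 1 new). Total picks: 3.
(The true minimum cover uses only 2 panels, so greedy is not optimal here.)

3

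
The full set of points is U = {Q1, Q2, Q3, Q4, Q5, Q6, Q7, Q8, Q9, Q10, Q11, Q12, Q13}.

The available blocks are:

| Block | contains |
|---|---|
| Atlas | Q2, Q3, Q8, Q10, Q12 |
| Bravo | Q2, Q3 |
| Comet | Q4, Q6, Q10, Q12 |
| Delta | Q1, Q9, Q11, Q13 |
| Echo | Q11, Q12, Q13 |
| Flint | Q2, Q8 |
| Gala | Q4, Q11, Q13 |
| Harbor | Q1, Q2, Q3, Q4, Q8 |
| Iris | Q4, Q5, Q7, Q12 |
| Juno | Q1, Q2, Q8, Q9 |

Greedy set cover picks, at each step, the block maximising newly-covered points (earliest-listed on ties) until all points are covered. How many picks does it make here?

Greedy: pick Atlas (covers 5 new) → pick Delta (covers 4 new) → pick Iris (covers 3 new) → pick Comet (covers 1 new). Total picks: 4.

4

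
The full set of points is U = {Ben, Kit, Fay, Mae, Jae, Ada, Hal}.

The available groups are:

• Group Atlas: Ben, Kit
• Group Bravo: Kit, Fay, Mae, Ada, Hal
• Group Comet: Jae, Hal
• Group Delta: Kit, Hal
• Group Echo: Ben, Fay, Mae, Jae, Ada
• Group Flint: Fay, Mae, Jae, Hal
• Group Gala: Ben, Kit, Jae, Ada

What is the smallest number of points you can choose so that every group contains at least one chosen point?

Take H = {Ben, Hal}. Each listed group contains at least one of these, so H is a hitting set of size 2.
The groups Delta, Echo are pairwise disjoint, so any hitting set needs a separate point for each — at least 2. Hence 2 is optimal.

2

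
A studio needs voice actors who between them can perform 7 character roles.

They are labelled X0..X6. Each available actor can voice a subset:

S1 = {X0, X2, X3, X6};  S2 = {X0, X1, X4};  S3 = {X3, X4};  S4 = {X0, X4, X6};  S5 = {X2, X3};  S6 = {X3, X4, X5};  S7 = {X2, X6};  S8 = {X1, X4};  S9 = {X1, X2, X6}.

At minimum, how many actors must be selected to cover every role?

3

Take {S4, S6, S9}. Their union is {X0, X1, X2, X3, X4, X5, X6}, which is all 7 roles.
Only S6 contains X5, so S6 is forced; the remaining 4 roles need at least 2 more actors (each remaining actor adds at most 3) — so at least 3 actors are needed, and 3 is optimal.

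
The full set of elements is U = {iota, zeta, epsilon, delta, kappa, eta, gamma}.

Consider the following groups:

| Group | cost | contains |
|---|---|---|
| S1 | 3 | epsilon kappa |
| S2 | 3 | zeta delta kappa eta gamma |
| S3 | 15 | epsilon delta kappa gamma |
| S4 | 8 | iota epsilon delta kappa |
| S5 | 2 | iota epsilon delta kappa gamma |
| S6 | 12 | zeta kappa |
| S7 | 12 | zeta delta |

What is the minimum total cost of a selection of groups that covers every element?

S2, S5 together cover every element (S2 ∪ S5 = {iota, zeta, epsilon, delta, kappa, eta, gamma}); total cost 3 + 2 = 5.
No covering selection has total cost below 5.

5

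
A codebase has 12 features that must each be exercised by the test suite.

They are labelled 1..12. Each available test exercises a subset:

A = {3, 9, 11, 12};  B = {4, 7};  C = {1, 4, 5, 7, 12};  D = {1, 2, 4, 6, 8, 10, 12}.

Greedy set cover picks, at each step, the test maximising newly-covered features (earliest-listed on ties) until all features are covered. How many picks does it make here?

Greedy: pick D (covers 7 new) → pick A (covers 3 new) → pick C (covers 2 new). Total picks: 3.

3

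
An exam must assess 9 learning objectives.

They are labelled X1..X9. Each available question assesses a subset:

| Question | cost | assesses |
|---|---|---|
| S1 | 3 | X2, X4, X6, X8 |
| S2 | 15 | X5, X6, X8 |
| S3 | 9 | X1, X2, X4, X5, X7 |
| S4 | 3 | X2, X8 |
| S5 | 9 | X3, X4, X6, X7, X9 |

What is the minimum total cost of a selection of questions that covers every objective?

21

S1, S3, S5 together cover every objective (S1 ∪ S3 ∪ S5 = {X1, X2, X3, X4, X5, X6, X7, X8, X9}); total cost 3 + 9 + 9 = 21.
No covering selection has total cost below 21.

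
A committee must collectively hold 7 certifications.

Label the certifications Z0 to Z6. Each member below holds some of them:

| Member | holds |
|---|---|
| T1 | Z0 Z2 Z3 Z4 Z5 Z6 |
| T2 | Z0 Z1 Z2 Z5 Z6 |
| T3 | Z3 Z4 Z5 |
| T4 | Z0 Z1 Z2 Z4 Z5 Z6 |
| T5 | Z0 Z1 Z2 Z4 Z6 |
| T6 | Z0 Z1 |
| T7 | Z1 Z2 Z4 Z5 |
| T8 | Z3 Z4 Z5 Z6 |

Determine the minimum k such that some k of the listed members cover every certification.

2

Take {T1, T5}. Their union is {Z0, Z1, Z2, Z3, Z4, Z5, Z6}, which is all 7 certifications.
No single member has all 7 certifications (the largest, T1, has 6), so 2 is optimal.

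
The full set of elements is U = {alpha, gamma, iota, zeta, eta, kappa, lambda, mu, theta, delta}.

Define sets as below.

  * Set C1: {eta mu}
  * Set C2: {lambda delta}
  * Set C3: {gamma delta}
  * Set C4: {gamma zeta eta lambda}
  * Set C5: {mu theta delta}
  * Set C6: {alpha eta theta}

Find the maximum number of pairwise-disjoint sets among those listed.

C1, C3 are pairwise disjoint (C1={eta,mu}; C3={gamma,delta}).
Every remaining set overlaps one of these, and no 3 of the listed sets are pairwise disjoint, so 2 is the maximum.

2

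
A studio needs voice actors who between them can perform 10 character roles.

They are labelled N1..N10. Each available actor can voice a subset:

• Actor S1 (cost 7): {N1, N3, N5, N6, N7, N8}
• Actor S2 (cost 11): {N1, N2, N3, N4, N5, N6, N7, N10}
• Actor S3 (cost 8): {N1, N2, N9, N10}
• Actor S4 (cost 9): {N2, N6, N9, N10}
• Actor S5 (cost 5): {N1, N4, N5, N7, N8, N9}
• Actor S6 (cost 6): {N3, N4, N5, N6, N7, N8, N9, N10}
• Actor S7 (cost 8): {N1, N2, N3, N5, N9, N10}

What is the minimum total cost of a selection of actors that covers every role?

14

S3, S6 together cover every role (S3 ∪ S6 = {N1, N2, N3, N4, N5, N6, N7, N8, N9, N10}); total cost 8 + 6 = 14.
No covering selection has total cost below 14.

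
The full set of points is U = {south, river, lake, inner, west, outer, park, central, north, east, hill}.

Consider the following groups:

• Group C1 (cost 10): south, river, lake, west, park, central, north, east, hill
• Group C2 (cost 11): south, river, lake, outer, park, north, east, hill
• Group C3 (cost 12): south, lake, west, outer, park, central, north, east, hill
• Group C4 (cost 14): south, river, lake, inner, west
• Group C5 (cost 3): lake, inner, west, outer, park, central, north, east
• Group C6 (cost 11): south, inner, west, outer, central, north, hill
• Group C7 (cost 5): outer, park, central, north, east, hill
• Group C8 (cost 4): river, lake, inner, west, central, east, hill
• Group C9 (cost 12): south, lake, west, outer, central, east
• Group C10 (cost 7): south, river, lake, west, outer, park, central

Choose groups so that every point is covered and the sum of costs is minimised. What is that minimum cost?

C1, C5 together cover every point (C1 ∪ C5 = {south, river, lake, inner, west, outer, park, central, north, east, hill}); total cost 10 + 3 = 13.
The greedy pick C5, C8, C10 costs 14; no covering selection beats 13.

13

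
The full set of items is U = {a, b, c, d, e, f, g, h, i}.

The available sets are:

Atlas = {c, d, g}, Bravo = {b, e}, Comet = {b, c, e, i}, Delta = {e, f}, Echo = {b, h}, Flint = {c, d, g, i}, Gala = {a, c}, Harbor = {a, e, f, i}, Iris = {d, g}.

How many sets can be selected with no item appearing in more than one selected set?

Delta, Echo, Gala, Iris are pairwise disjoint (Delta={e,f}; Echo={b,h}; Gala={a,c}; Iris={d,g}).
Every remaining set overlaps one of these, and no 5 of the listed sets are pairwise disjoint, so 4 is the maximum.

4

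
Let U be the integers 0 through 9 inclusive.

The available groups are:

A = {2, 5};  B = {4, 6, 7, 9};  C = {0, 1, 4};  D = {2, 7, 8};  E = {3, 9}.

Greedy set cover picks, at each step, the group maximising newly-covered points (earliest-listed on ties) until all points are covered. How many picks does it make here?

Greedy: pick B (covers 4 new) → pick A (covers 2 new) → pick C (covers 2 new) → pick D (covers 1 new) → pick E (covers 1 new). Total picks: 5.

5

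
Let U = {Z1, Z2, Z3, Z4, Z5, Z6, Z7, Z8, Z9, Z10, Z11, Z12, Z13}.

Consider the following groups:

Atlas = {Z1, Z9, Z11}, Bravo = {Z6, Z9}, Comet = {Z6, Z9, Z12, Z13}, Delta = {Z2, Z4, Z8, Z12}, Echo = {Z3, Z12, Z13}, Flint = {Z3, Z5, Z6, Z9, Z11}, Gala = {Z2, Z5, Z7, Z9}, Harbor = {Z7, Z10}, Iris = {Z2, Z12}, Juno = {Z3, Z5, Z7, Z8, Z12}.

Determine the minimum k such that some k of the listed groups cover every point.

Take {Atlas, Comet, Delta, Harbor, Juno}. Their union is {Z1, Z2, Z3, Z4, Z5, Z6, Z7, Z8, Z9, Z10, Z11, Z12, Z13}, which is all 13 points.
No 4 of the 10 groups cover everything (all 210 combinations miss at least one point), so 5 is optimal.

5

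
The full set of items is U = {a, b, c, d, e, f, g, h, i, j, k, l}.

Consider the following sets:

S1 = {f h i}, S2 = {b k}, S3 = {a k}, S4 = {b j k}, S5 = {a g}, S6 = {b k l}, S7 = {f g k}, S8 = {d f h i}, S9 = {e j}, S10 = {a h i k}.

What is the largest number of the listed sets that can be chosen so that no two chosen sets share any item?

4

S5, S6, S8, S9 are pairwise disjoint (S5={a,g}; S6={b,k,l}; S8={d,f,h,i}; S9={e,j}).
Every remaining set overlaps one of these, and no 5 of the listed sets are pairwise disjoint, so 4 is the maximum.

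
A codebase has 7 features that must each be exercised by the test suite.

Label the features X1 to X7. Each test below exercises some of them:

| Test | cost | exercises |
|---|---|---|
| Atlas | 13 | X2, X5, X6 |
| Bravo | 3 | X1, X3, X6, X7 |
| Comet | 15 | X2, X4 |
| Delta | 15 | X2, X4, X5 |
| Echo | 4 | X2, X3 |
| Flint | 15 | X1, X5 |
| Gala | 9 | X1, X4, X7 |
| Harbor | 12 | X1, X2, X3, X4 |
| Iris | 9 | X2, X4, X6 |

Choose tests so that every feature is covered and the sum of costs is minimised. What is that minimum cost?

Bravo, Delta together cover every feature (Bravo ∪ Delta = {X1, X2, X3, X4, X5, X6, X7}); total cost 3 + 15 = 18.
The greedy pick Bravo, Echo, Delta costs 22; no covering selection beats 18.

18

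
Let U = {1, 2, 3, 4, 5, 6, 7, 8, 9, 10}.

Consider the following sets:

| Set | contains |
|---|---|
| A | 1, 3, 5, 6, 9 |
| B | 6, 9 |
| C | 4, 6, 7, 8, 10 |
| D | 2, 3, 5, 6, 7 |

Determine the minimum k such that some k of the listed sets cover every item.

3

A, C, and D cover everything between them: the union {1, 2, 3, 4, 5, 6, 7, 8, 9, 10} is all of U.
Only A contains 1, so A is forced; the remaining 5 items need at least 2 more sets (each remaining set adds at most 4) — so at least 3 sets are needed, and 3 is optimal.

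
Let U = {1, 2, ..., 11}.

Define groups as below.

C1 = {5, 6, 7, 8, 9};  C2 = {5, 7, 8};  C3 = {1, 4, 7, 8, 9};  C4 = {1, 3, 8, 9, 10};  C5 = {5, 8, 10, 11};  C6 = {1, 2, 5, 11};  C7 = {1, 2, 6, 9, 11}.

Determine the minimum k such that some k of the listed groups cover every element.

Take {C2, C3, C4, C7}. Their union is {1, 2, 3, 4, 5, 6, 7, 8, 9, 10, 11}, which is all 11 elements.
No 3 of the 7 groups cover everything (all 35 combinations miss at least one element), so 4 is optimal.

4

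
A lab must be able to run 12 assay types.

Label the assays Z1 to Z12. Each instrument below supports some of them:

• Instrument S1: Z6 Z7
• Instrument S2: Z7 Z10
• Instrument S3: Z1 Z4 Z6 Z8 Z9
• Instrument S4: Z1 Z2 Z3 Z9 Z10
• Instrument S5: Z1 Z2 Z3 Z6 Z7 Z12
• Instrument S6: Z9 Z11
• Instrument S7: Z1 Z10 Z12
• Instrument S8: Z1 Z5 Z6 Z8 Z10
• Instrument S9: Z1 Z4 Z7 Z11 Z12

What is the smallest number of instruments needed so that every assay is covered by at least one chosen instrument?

Take {S4, S8, S9}. Their union is {Z1, Z2, Z3, Z4, Z5, Z6, Z7, Z8, Z9, Z10, Z11, Z12}, which is all 12 assays.
Only S8 contains Z5, so S8 is forced; the remaining 7 assays need at least 2 more instruments (each remaining instrument adds at most 4) — so at least 3 instruments are needed, and 3 is optimal.

3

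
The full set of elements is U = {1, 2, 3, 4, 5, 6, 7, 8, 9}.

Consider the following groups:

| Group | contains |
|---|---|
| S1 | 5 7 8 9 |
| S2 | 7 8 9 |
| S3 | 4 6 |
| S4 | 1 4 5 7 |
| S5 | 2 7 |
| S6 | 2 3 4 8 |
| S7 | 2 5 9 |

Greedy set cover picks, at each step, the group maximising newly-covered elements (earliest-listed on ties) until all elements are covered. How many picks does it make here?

4

Greedy: pick S1 (covers 4 new) → pick S6 (covers 3 new) → pick S3 (covers 1 new) → pick S4 (covers 1 new). Total picks: 4.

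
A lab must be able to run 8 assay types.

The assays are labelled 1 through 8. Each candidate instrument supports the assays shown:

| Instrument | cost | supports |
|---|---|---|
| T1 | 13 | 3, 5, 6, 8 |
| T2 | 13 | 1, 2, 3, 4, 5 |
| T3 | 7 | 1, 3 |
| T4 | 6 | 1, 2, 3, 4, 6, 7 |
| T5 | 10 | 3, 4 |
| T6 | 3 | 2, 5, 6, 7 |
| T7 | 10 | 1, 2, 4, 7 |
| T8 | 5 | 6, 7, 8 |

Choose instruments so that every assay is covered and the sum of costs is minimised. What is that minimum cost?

14

T4, T6, T8 together cover every assay (T4 ∪ T6 ∪ T8 = {1, 2, 3, 4, 5, 6, 7, 8}); total cost 6 + 3 + 5 = 14.
No covering selection has total cost below 14.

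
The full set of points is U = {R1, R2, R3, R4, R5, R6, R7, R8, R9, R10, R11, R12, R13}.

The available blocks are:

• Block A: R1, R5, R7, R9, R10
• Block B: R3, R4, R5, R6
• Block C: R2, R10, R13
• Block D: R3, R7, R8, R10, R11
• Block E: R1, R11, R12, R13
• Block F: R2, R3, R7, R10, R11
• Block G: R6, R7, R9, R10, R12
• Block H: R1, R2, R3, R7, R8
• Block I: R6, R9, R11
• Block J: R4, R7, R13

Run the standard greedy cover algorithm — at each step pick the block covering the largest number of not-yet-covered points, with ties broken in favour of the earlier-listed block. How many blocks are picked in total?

Greedy: pick A (covers 5 new) → pick B (covers 3 new) → pick E (covers 3 new) → pick H (covers 2 new). Total picks: 4.

4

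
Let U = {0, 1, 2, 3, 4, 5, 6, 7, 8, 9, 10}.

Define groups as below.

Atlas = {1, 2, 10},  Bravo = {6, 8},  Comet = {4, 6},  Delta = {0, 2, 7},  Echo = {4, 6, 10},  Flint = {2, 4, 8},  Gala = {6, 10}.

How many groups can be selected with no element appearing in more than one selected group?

Atlas, Comet are pairwise disjoint (Atlas={1,2,10}; Comet={4,6}).
Every remaining group overlaps one of these, and no 3 of the listed groups are pairwise disjoint, so 2 is the maximum.

2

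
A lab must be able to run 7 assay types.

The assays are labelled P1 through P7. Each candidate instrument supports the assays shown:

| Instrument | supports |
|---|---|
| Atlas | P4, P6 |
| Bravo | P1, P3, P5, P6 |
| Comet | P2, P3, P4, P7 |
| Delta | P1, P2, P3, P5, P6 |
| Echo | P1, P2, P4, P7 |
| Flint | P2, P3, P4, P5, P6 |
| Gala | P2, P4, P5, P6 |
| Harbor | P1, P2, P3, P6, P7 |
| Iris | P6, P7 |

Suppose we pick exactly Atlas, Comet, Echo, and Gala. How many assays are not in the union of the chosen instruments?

0

Union of Atlas, Comet, Echo, Gala = {P1, P2, P3, P4, P5, P6, P7} — that's every assay, so 0 are uncovered.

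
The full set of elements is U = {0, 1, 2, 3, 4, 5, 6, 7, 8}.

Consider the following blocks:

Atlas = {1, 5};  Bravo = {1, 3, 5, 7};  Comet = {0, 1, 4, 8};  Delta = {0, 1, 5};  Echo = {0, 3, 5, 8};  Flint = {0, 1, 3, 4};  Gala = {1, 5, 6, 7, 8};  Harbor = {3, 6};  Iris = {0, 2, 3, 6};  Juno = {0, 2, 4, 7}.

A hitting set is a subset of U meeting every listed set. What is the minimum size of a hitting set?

3

H = {0, 1, 3} meets every block (each contains at least one member of H), and |H| = 3.
The blocks Atlas, Harbor, Juno are pairwise disjoint, so any hitting set needs a separate element for each — at least 3. Hence 3 is optimal.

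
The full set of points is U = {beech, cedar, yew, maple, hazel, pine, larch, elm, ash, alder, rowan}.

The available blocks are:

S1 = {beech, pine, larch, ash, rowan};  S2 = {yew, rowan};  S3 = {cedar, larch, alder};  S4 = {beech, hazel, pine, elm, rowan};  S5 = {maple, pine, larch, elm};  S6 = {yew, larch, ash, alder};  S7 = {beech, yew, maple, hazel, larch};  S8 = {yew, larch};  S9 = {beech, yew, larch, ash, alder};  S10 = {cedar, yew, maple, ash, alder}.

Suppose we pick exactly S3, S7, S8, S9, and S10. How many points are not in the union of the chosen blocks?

Union of S3, S7, S8, S9, S10 = {beech, cedar, yew, maple, hazel, larch, ash, alder}.
Not covered: pine, elm, rowan — 3 points.

3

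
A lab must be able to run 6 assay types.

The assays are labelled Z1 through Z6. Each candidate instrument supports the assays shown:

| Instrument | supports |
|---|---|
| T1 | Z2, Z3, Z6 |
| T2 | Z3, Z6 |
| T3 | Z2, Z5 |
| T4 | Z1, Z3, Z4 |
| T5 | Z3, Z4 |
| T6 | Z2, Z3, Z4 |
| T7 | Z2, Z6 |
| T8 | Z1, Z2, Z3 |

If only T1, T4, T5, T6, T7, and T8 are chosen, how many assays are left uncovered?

Union of T1, T4, T5, T6, T7, T8 = {Z1, Z2, Z3, Z4, Z6}.
Not covered: Z5 — 1 assay.

1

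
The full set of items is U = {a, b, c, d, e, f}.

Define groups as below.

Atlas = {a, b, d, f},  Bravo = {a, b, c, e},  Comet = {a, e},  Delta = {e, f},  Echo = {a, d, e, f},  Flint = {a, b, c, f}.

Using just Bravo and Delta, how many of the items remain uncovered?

1

Union of Bravo, Delta = {a, b, c, e, f}.
Not covered: d — 1 item.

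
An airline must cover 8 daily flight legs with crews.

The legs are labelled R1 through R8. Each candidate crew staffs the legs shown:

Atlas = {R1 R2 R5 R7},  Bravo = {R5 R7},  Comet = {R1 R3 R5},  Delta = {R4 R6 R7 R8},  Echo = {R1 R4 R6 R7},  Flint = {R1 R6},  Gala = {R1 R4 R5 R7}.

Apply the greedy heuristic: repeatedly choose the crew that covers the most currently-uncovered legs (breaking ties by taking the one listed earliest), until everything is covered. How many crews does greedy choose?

3

Greedy: pick Atlas (covers 4 new) → pick Delta (covers 3 new) → pick Comet (covers 1 new). Total picks: 3.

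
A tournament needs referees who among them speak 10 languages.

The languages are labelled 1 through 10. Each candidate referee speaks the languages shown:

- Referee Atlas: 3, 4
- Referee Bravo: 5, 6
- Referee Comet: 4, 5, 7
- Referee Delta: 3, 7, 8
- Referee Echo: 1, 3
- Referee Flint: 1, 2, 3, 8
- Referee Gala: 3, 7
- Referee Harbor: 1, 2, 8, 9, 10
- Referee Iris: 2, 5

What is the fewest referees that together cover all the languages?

4

Take {Bravo, Comet, Echo, Harbor}. Their union is {1, 2, 3, 4, 5, 6, 7, 8, 9, 10}, which is all 10 languages.
No 3 of the 9 referees cover everything (all 84 combinations miss at least one language), so 4 is optimal.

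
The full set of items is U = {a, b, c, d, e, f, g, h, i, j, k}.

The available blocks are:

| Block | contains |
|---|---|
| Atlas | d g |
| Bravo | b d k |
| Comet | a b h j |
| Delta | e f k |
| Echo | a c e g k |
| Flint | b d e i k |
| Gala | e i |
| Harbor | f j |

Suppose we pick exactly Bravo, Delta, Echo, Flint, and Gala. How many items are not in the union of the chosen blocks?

2

Union of Bravo, Delta, Echo, Flint, Gala = {a, b, c, d, e, f, g, i, k}.
Not covered: h, j — 2 items.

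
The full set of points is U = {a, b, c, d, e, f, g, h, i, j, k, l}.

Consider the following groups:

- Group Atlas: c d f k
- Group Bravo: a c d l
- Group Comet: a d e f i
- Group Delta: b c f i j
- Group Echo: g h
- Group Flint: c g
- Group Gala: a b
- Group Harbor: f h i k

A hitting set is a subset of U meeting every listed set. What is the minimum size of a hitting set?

3

Take T = {a, f, g}. Each listed group contains at least one of these, so T is a hitting set of size 3.
The groups Flint, Gala, Harbor are pairwise disjoint, so any hitting set needs a separate point for each — at least 3. Hence 3 is optimal.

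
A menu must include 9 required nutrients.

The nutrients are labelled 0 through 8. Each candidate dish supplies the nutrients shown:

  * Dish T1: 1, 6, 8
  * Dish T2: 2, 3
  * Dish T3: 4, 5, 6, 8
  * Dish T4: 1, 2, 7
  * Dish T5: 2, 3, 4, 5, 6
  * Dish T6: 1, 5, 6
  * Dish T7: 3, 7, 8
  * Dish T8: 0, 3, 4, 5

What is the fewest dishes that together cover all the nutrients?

T1 and T4 and T8 together: T1 ∪ T4 ∪ T8 = {0, 1, 2, 3, 4, 5, 6, 7, 8} — every nutrient is covered.
Only T8 contains 0, so T8 is forced; the remaining 5 nutrients need at least 2 more dishes (each remaining dish adds at most 3) — so at least 3 dishes are needed, and 3 is optimal.

3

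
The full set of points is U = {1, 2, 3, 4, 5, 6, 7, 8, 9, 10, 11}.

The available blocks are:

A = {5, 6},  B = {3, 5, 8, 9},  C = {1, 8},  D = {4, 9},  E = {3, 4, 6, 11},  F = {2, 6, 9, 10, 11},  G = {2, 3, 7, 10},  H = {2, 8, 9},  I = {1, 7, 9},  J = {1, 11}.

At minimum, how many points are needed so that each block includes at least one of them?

The 4 points {1, 3, 6, 9} hit every block.
The blocks A, C, D, G are pairwise disjoint, so any hitting set needs a separate point for each — at least 4. Hence 4 is optimal.

4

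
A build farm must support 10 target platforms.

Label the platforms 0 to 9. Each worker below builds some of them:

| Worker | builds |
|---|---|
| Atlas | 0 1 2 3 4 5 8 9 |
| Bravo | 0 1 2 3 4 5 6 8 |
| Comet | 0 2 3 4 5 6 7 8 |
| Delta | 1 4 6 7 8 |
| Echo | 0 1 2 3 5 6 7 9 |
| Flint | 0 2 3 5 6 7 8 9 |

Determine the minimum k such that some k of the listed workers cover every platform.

Take {Bravo, Flint}. Their union is {0, 1, 2, 3, 4, 5, 6, 7, 8, 9}, which is all 10 platforms.
No single worker has all 10 platforms (the largest, Atlas, has 8), so 2 is optimal.

2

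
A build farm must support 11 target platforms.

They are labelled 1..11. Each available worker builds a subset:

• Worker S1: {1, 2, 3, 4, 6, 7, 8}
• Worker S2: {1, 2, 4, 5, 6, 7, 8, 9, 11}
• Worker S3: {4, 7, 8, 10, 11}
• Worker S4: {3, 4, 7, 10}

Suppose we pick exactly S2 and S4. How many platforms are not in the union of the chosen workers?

0

Union of S2, S4 = {1, 2, 3, 4, 5, 6, 7, 8, 9, 10, 11} — that's every platform, so 0 are uncovered.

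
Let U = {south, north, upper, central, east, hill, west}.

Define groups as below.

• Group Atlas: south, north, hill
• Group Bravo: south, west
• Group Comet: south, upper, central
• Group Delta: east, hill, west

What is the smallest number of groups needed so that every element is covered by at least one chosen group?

Atlas, Comet, and Delta cover everything between them: the union {south, north, upper, central, east, hill, west} is all of U.
Each group has at most 3 elements, and 2·3 = 6 < 7 — so at least 3 groups are needed, and 3 is optimal.

3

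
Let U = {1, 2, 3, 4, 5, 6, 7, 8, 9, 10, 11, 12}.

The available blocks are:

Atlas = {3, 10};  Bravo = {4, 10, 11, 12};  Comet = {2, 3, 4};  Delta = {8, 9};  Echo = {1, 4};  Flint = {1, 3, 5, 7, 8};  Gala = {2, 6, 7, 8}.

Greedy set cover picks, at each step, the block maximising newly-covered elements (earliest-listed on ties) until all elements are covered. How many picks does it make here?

Greedy: pick Flint (covers 5 new) → pick Bravo (covers 4 new) → pick Gala (covers 2 new) → pick Delta (covers 1 new). Total picks: 4.

4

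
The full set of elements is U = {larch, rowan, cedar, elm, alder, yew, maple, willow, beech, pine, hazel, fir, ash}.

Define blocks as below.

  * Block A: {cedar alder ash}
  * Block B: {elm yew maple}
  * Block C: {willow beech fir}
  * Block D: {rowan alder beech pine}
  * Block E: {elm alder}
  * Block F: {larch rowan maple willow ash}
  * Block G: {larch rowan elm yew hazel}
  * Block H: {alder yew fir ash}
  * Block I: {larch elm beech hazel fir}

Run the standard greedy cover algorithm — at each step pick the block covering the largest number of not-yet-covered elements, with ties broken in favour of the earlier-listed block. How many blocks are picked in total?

5

Greedy: pick F (covers 5 new) → pick I (covers 4 new) → pick A (covers 2 new) → pick B (covers 1 new) → pick D (covers 1 new). Total picks: 5.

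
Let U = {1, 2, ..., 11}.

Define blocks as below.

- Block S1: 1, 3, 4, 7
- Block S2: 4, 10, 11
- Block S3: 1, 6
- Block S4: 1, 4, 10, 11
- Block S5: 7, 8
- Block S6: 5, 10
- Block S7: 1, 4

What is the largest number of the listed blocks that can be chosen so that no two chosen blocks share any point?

3

S2, S3, S5 are pairwise disjoint (S2={4,10,11}; S3={1,6}; S5={7,8}).
Every remaining block overlaps one of these, and no 4 of the listed blocks are pairwise disjoint, so 3 is the maximum.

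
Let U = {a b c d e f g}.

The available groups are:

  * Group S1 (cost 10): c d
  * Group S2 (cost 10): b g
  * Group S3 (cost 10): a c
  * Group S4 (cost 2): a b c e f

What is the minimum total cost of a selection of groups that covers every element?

22

S1, S2, S4 together cover every element (S1 ∪ S2 ∪ S4 = {a, b, c, d, e, f, g}); total cost 10 + 10 + 2 = 22.
No covering selection has total cost below 22.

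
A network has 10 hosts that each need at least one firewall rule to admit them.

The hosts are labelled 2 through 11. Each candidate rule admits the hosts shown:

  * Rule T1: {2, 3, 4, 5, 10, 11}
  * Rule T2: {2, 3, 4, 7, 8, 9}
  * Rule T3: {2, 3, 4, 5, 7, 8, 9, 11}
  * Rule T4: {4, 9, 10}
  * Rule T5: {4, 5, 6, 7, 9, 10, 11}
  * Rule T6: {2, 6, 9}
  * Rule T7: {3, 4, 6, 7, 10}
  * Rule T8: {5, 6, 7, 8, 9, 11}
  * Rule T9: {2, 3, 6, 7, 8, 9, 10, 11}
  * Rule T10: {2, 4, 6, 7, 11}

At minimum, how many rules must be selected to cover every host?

2

T5 and T9 together: T5 ∪ T9 = {2, 3, 4, 5, 6, 7, 8, 9, 10, 11} — every host is covered.
No single rule has all 10 hosts (the largest, T3, has 8), so 2 is optimal.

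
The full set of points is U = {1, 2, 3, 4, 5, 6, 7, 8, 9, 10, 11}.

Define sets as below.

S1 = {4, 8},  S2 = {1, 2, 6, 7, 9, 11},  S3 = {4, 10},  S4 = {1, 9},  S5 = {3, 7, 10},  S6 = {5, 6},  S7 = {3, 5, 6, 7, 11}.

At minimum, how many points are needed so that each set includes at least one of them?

The 4 points {1, 3, 4, 6} hit every set.
The sets S1, S4, S5, S6 are pairwise disjoint, so any hitting set needs a separate point for each — at least 4. Hence 4 is optimal.

4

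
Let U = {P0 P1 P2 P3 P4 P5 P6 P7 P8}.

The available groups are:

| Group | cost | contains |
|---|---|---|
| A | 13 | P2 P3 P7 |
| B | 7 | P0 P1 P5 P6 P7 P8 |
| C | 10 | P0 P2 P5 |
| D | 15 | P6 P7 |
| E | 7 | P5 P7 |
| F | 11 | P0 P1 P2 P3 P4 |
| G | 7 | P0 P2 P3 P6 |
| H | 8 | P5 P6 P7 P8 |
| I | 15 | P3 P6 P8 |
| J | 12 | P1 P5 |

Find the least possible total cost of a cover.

B, F together cover every point (B ∪ F = {P0, P1, P2, P3, P4, P5, P6, P7, P8}); total cost 7 + 11 = 18.
The greedy pick B, G, F costs 25; no covering selection beats 18.

18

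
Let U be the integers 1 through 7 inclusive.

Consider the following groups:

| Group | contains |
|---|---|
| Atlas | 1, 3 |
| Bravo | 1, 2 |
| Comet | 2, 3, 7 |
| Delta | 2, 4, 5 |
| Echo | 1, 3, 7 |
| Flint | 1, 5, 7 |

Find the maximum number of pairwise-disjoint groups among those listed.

Atlas, Delta are pairwise disjoint (Atlas={1,3}; Delta={2,4,5}).
Every remaining group overlaps one of these, and no 3 of the listed groups are pairwise disjoint, so 2 is the maximum.

2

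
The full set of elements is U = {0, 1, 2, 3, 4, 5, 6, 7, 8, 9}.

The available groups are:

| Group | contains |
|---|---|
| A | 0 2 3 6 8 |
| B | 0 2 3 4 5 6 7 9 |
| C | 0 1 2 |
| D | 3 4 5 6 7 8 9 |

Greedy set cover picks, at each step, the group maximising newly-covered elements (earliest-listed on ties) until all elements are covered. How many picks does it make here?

3

Greedy: pick B (covers 8 new) → pick A (covers 1 new) → pick C (covers 1 new). Total picks: 3.
(The true minimum cover uses only 2 groups, so greedy is not optimal here.)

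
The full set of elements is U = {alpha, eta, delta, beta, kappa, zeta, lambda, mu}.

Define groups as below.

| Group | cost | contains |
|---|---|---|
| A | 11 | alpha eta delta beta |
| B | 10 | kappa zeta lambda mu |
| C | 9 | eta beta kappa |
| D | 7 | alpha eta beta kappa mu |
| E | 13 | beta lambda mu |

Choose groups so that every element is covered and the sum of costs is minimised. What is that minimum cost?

21

A, B together cover every element (A ∪ B = {alpha, eta, delta, beta, kappa, zeta, lambda, mu}); total cost 11 + 10 = 21.
The greedy pick D, B, A costs 28; no covering selection beats 21.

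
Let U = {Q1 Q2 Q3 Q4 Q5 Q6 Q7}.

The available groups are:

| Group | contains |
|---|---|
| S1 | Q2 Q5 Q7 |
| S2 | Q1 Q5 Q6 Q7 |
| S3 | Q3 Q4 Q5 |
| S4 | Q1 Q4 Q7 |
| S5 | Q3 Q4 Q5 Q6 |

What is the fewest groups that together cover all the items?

3

S1, S2, and S5 cover everything between them: the union {Q1, Q2, Q3, Q4, Q5, Q6, Q7} is all of U.
Only S1 contains Q2, so S1 is forced; the remaining 4 items need at least 2 more groups (each remaining group adds at most 3) — so at least 3 groups are needed, and 3 is optimal.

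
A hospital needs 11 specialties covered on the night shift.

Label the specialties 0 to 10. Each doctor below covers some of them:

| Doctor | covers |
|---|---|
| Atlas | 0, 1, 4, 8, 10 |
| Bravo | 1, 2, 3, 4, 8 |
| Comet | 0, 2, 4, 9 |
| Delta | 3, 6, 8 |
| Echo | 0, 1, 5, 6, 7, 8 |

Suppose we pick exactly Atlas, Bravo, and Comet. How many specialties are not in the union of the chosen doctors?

3

Union of Atlas, Bravo, Comet = {0, 1, 2, 3, 4, 8, 9, 10}.
Not covered: 5, 6, 7 — 3 specialties.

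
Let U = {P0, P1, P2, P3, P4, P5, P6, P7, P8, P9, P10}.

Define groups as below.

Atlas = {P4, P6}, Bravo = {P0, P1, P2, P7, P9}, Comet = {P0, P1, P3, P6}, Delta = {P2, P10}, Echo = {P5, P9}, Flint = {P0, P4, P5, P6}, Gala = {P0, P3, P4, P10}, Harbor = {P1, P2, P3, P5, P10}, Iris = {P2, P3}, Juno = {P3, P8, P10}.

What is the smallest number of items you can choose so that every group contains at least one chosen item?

H = {P2, P3, P6, P9} meets every group (each contains at least one member of H), and |H| = 4.
No choice of 3 items meets every group, so 4 is the minimum.

4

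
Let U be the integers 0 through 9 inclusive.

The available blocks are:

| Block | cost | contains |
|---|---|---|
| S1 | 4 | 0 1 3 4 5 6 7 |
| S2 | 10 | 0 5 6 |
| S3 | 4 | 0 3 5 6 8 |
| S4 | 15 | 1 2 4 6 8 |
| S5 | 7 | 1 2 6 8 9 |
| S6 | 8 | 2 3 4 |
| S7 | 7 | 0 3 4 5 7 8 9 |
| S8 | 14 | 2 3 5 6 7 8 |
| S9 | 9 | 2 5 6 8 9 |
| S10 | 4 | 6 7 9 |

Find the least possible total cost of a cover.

S1, S5 together cover every point (S1 ∪ S5 = {0, 1, 2, 3, 4, 5, 6, 7, 8, 9}); total cost 4 + 7 = 11.
No covering selection has total cost below 11.

11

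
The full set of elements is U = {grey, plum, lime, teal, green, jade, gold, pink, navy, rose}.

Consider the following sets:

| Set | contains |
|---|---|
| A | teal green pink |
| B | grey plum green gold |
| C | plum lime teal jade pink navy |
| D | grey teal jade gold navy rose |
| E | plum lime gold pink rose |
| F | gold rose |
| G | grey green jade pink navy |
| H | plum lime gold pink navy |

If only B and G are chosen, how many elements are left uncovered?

Union of B, G = {grey, plum, green, jade, gold, pink, navy}.
Not covered: lime, teal, rose — 3 elements.

3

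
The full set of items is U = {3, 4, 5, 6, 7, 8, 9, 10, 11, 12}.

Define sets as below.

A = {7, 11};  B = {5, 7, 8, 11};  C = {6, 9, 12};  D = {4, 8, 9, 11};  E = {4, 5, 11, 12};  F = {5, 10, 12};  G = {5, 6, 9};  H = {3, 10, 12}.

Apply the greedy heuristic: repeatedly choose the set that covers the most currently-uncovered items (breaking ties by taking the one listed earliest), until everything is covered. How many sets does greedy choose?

4

Greedy: pick B (covers 4 new) → pick C (covers 3 new) → pick H (covers 2 new) → pick D (covers 1 new). Total picks: 4.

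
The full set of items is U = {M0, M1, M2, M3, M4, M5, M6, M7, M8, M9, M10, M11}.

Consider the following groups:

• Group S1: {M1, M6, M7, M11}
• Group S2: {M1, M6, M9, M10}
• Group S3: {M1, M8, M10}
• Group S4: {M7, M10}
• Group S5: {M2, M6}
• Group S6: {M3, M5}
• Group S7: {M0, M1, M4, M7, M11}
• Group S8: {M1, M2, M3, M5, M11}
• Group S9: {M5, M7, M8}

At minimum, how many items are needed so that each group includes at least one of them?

4

The 4 items {M1, M3, M6, M7} hit every group.
No choice of 3 items meets every group, so 4 is the minimum.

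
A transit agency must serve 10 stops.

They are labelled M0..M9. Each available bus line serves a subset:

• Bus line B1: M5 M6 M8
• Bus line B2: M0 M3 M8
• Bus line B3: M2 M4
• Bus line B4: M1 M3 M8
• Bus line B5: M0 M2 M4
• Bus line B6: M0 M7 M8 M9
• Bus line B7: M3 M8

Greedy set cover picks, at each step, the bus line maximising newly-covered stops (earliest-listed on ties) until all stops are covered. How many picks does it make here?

4

Greedy: pick B6 (covers 4 new) → pick B1 (covers 2 new) → pick B3 (covers 2 new) → pick B4 (covers 2 new). Total picks: 4.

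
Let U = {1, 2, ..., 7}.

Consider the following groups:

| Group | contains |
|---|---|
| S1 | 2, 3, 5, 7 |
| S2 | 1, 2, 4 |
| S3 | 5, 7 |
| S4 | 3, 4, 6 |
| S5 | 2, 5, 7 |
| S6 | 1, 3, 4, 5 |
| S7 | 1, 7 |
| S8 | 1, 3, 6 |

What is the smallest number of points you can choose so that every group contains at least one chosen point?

3

H = {1, 3, 5} meets every group (each contains at least one member of H), and |H| = 3.
No choice of 2 points meets every group, so 3 is the minimum.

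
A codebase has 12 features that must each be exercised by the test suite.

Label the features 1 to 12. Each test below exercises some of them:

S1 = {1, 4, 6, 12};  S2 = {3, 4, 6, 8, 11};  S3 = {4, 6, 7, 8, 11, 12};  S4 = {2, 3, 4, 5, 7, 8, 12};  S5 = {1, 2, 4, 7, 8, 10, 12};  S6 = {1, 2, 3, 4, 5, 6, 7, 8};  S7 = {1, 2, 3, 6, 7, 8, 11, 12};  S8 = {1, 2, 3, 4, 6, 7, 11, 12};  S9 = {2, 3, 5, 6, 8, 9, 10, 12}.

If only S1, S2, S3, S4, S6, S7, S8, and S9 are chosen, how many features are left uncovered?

0

Union of S1, S2, S3, S4, S6, S7, S8, S9 = {1, 2, 3, 4, 5, 6, 7, 8, 9, 10, 11, 12} — that's every feature, so 0 are uncovered.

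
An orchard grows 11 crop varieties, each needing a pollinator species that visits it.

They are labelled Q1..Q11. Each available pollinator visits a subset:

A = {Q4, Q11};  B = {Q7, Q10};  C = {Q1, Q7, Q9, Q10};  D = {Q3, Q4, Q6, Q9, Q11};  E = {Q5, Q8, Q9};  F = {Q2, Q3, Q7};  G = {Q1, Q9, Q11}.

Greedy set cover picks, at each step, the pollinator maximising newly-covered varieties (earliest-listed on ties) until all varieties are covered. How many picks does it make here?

Greedy: pick D (covers 5 new) → pick C (covers 3 new) → pick E (covers 2 new) → pick F (covers 1 new). Total picks: 4.

4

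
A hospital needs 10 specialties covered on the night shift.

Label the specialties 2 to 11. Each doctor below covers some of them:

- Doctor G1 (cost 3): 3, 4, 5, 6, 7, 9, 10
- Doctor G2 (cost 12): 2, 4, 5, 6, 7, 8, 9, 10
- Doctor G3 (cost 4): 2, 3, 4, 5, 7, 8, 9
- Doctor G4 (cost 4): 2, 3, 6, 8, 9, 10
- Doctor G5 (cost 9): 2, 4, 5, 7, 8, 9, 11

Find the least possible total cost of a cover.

12

G1, G5 together cover every specialty (G1 ∪ G5 = {2, 3, 4, 5, 6, 7, 8, 9, 10, 11}); total cost 3 + 9 = 12.
The greedy pick G1, G3, G5 costs 16; no covering selection beats 12.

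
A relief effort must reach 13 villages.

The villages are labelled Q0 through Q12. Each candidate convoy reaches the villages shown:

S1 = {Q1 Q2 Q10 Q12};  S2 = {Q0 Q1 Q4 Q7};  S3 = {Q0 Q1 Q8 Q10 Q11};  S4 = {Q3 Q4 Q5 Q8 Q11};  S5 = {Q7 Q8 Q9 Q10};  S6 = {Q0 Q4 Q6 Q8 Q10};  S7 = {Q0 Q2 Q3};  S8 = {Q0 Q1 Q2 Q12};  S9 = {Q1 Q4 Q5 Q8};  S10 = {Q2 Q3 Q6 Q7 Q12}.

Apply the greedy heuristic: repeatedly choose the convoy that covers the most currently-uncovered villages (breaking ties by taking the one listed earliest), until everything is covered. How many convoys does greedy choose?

4

Greedy: pick S3 (covers 5 new) → pick S10 (covers 5 new) → pick S4 (covers 2 new) → pick S5 (covers 1 new). Total picks: 4.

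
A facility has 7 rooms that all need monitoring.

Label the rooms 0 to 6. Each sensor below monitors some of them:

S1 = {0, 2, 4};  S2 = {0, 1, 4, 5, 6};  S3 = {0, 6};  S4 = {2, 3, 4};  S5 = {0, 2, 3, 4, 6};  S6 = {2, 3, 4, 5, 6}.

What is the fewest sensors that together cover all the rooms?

S2 and S6 together: S2 ∪ S6 = {0, 1, 2, 3, 4, 5, 6} — every room is covered.
No single sensor has all 7 rooms (the largest, S2, has 5), so 2 is optimal.

2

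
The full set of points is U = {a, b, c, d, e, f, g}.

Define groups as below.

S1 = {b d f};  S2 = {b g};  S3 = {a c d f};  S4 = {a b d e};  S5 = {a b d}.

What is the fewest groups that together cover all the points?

S2, S3, and S4 cover everything between them: the union {a, b, c, d, e, f, g} is all of U.
Only S3 contains c, so S3 is forced; the remaining 3 points need at least 2 more groups (each remaining group adds at most 2) — so at least 3 groups are needed, and 3 is optimal.

3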